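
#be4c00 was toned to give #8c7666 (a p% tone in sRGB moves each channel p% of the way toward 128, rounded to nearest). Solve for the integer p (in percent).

#be4c00 is rgb(190, 76, 0); #8c7666 is rgb(140, 118, 102).
On the B channel (widest range): 102 ≈ 0 + (p/100)(128 − 0), so p ≈ 100×(102 − 0)/(128 − 0) = 10200/128 = 79.69.
p = 80 reproduces all three channels after rounding.

80%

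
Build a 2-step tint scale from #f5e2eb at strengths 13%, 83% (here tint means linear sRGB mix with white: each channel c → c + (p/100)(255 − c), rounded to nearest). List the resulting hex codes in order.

#f6e6ee, #fdfafc

#f5e2eb is rgb(245, 226, 235).
13%: (245 + 1.3 = 246.3→246, 226 + 3.77 = 229.77→230, 235 + 2.6 = 237.6→238) → #f6e6ee
83%: (245 + 8.3 = 253.3→253, 226 + 24.07 = 250.07→250, 235 + 16.6 = 251.6→252) → #fdfafc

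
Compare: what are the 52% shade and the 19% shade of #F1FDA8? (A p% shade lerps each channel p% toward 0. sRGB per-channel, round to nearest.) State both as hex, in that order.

#747951, #C3CD88

#F1FDA8 is rgb(241, 253, 168).
52% shade:
  R: 241 + 0.52×(0−241) = 241 − 125.32 = 115.68 → 116
  G: 253 − 131.56 = 121.44 → 121
  B: 168 − 87.36 = 80.64 → 81
  → #747951
19% shade:
  R: 241 − 45.79 = 195.21 → 195
  G: 253 − 48.07 = 204.93 → 205
  B: 168 − 31.92 = 136.08 → 136
  → #C3CD88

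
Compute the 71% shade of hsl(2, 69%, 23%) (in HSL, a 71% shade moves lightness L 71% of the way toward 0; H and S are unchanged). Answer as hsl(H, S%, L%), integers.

L moves 71% from 23 toward 0: 23 − 16.33 = 6.67 → 7.
H and S are unchanged.

hsl(2, 69%, 7%)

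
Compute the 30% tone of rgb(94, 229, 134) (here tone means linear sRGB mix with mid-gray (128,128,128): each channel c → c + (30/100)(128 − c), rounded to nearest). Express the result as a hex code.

Lerp each channel 30% toward 128:
  R: 94 + 0.3×(128−94) = 94 + 10.2 = 104.2 → 104
  G: 229 + 0.3×(128−229) = 229 − 30.3 = 198.7 → 199
  B: 134 + 0.3×(128−134) = 134 − 1.8 = 132.2 → 132
rgb(104, 199, 132) = #68c784.

#68c784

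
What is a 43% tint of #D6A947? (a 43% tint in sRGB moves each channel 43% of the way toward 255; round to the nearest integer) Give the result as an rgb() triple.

#D6A947 is rgb(214, 169, 71).
Per channel, c → c + 0.43(255 − c):
  R: 214 + 0.43×(255−214) = 214 + 17.63 = 231.63 → 232
  G: 169 + 0.43×(255−169) = 169 + 36.98 = 205.98 → 206
  B: 71 + 0.43×(255−71) = 71 + 79.12 = 150.12 → 150

rgb(232, 206, 150)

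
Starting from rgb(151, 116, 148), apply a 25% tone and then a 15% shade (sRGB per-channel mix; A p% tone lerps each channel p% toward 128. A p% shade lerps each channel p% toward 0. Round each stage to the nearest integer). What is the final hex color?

A 25% tone moves each channel 25% toward 128:
  R: 151 − 5.75 = 145.25 → 145
  G: 116 + 0.25×(128−116) = 116 + 3 = 119 → 119
  B: 148 + 0.25×(128−148) = 148 − 5 = 143 → 143
After the tone: rgb(145, 119, 143) = #91778f.
A 15% shade moves each channel 15% toward 0:
  R: 145 − 21.75 = 123.25 → 123
  G: 119 − 17.85 = 101.15 → 101
  B: 143 + 0.15×(0−143) = 143 − 21.45 = 121.55 → 122
rgb(123, 101, 122) = #7b657a.

#7b657a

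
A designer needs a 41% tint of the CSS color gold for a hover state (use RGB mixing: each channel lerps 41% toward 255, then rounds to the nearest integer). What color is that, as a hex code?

#ffe769

CSS gold is rgb(255, 215, 0).
Lerp each channel 41% toward 255:
  R: 255 + 0.41×(255−255) = 255 + 0 = 255 → 255
  G: 215 + 0.41×(255−215) = 215 + 16.4 = 231.4 → 231
  B: 0 + 0.41×(255−0) = 0 + 104.55 = 104.55 → 105
rgb(255, 231, 105) = #ffe769.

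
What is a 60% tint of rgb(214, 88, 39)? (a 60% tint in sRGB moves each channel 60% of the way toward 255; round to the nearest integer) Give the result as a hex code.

#efbca9

Lerp each channel 60% toward 255:
  R: 214 + 0.6×(255−214) = 214 + 24.6 = 238.6 → 239
  G: 88 + 0.6×(255−88) = 88 + 100.2 = 188.2 → 188
  B: 39 + 129.6 = 168.6 → 169
rgb(239, 188, 169) = #efbca9.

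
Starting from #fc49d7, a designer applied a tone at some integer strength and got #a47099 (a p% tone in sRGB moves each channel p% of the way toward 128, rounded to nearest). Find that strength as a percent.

#fc49d7 is rgb(252, 73, 215); #a47099 is rgb(164, 112, 153).
On the R channel (widest range): 164 ≈ 252 + (p/100)(128 − 252), so p ≈ 100×(164 − 252)/(128 − 252) = -8800/-124 = 70.97.
p = 71 reproduces all three channels after rounding.

71%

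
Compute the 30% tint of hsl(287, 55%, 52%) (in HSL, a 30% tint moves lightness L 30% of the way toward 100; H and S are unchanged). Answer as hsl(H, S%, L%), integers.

L moves 30% from 52 toward 100: 52 + 14.4 = 66.4 → 66.
H and S are unchanged.

hsl(287, 55%, 66%)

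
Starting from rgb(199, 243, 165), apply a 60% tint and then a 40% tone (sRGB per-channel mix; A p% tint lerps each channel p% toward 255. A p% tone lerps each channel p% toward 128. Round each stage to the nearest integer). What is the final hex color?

#bfc9b7

Lerp each channel 60% toward 255:
  R: 199 + 0.6×(255−199) = 199 + 33.6 = 232.6 → 233
  G: 243 + 0.6×(255−243) = 243 + 7.2 = 250.2 → 250
  B: 165 + 0.6×(255−165) = 165 + 54 = 219 → 219
After the tint: rgb(233, 250, 219) = #e9fadb.
Lerp each channel 40% toward 128:
  R: 233 + 0.4×(128−233) = 233 − 42 = 191 → 191
  G: 250 + 0.4×(128−250) = 250 − 48.8 = 201.2 → 201
  B: 219 − 36.4 = 182.6 → 183
rgb(191, 201, 183) = #bfc9b7.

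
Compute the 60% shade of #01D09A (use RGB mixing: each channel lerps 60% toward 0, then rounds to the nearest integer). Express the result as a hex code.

#00533E

#01D09A is rgb(1, 208, 154).
Lerp each channel 60% toward 0:
  R: 1 + 0.6×(0−1) = 1 − 0.6 = 0.4 → 0
  G: 208 + 0.6×(0−208) = 208 − 124.8 = 83.2 → 83
  B: 154 − 92.4 = 61.6 → 62
rgb(0, 83, 62) = #00533E.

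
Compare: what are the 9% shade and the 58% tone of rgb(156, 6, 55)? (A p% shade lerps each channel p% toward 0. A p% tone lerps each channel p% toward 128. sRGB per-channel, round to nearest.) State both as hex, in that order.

#8E0532, #8C4D61

9% shade:
  R: 156 − 14.04 = 141.96 → 142
  G: 6 + 0.09×(0−6) = 6 − 0.54 = 5.46 → 5
  B: 55 + 0.09×(0−55) = 55 − 4.95 = 50.05 → 50
  → #8E0532
58% tone:
  R: 156 + 0.58×(128−156) = 156 − 16.24 = 139.76 → 140
  G: 6 + 0.58×(128−6) = 6 + 70.76 = 76.76 → 77
  B: 55 + 42.34 = 97.34 → 97
  → #8C4D61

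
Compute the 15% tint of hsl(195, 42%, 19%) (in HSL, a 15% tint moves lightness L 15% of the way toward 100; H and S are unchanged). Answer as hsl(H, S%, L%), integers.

hsl(195, 42%, 31%)

L moves 15% from 19 toward 100: 19 + 12.15 = 31.15 → 31.
H and S are unchanged.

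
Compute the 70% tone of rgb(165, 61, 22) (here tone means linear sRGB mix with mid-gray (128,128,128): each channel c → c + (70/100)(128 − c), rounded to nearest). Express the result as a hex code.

Per channel, c → c + 0.7(128 − c):
  R: 165 − 25.9 = 139.1 → 139
  G: 61 + 46.9 = 107.9 → 108
  B: 22 + 74.2 = 96.2 → 96
rgb(139, 108, 96) = #8b6c60.

#8b6c60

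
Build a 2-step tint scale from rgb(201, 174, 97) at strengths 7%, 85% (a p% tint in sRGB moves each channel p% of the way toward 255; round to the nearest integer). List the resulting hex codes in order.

7%: (201 + 3.78 = 204.78→205, 174 + 5.67 = 179.67→180, 97 + 11.06 = 108.06→108) → #CDB46C
85%: (201 + 45.9 = 246.9→247, 174 + 68.85 = 242.85→243, 97 + 134.3 = 231.3→231) → #F7F3E7

#CDB46C, #F7F3E7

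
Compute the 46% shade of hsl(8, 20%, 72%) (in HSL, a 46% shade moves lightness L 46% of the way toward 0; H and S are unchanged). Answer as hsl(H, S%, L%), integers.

L moves 46% from 72 toward 0: 72 − 33.12 = 38.88 → 39.
H and S are unchanged.

hsl(8, 20%, 39%)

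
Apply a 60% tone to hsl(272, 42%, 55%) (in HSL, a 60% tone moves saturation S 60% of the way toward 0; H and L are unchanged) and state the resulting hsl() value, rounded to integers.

hsl(272, 17%, 55%)

S moves 60% from 42 toward 0: 42 − 25.2 = 16.8 → 17.
H and L are unchanged.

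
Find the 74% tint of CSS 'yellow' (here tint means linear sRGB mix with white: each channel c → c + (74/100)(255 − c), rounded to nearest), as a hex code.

#FFFFBD

CSS yellow is rgb(255, 255, 0).
Per channel, c → c + 0.74(255 − c):
  R: 255 + 0.74×(255−255) = 255 + 0 = 255 → 255
  G: 255 + 0.74×(255−255) = 255 + 0 = 255 → 255
  B: 0 + 0.74×(255−0) = 0 + 188.7 = 188.7 → 189
rgb(255, 255, 189) = #FFFFBD.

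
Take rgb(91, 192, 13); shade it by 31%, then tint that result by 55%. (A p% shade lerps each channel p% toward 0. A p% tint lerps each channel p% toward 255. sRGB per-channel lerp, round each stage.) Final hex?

#a9c890

A 31% shade moves each channel 31% toward 0:
  R: 91 + 0.31×(0−91) = 91 − 28.21 = 62.79 → 63
  G: 192 + 0.31×(0−192) = 192 − 59.52 = 132.48 → 132
  B: 13 + 0.31×(0−13) = 13 − 4.03 = 8.97 → 9
After the shade: rgb(63, 132, 9) = #3f8409.
A 55% tint moves each channel 55% toward 255:
  R: 63 + 105.6 = 168.6 → 169
  G: 132 + 0.55×(255−132) = 132 + 67.65 = 199.65 → 200
  B: 9 + 135.3 = 144.3 → 144
rgb(169, 200, 144) = #a9c890.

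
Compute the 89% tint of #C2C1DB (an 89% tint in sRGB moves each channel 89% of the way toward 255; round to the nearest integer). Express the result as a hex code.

#F8F8FB

#C2C1DB is rgb(194, 193, 219).
Lerp each channel 89% toward 255:
  R: 194 + 54.29 = 248.29 → 248
  G: 193 + 55.18 = 248.18 → 248
  B: 219 + 0.89×(255−219) = 219 + 32.04 = 251.04 → 251
rgb(248, 248, 251) = #F8F8FB.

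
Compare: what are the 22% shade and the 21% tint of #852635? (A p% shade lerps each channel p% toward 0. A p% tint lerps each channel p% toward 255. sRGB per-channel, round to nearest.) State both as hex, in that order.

#852635 is rgb(133, 38, 53).
22% shade:
  R: 133 − 29.26 = 103.74 → 104
  G: 38 − 8.36 = 29.64 → 30
  B: 53 − 11.66 = 41.34 → 41
  → #681e29
21% tint:
  R: 133 + 0.21×(255−133) = 133 + 25.62 = 158.62 → 159
  G: 38 + 45.57 = 83.57 → 84
  B: 53 + 42.42 = 95.42 → 95
  → #9f545f

#681e29, #9f545f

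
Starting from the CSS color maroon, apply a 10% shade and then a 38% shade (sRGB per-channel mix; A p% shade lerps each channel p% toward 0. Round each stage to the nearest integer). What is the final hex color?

CSS maroon is rgb(128, 0, 0).
Per channel, c → c + 0.1(0 − c):
  R: 128 + 0.1×(0−128) = 128 − 12.8 = 115.2 → 115
  G: 0 + 0.1×(0−0) = 0 + 0 = 0 → 0
  B: 0 + 0.1×(0−0) = 0 + 0 = 0 → 0
After the shade: rgb(115, 0, 0) = #730000.
Lerp each channel 38% toward 0:
  R: 115 + 0.38×(0−115) = 115 − 43.7 = 71.3 → 71
  G: 0 + 0.38×(0−0) = 0 + 0 = 0 → 0
  B: 0 + 0.38×(0−0) = 0 + 0 = 0 → 0
rgb(71, 0, 0) = #470000.

#470000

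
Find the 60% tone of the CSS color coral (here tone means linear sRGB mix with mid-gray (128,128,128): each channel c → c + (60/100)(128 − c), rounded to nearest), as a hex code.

#B3806D

CSS coral is rgb(255, 127, 80).
Per channel, c → c + 0.6(128 − c):
  R: 255 + 0.6×(128−255) = 255 − 76.2 = 178.8 → 179
  G: 127 + 0.6 = 127.6 → 128
  B: 80 + 28.8 = 108.8 → 109
rgb(179, 128, 109) = #B3806D.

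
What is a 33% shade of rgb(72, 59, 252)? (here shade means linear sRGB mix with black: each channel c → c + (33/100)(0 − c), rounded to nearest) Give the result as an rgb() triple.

rgb(48, 40, 169)

A 33% shade moves each channel 33% toward 0:
  R: 72 + 0.33×(0−72) = 72 − 23.76 = 48.24 → 48
  G: 59 − 19.47 = 39.53 → 40
  B: 252 + 0.33×(0−252) = 252 − 83.16 = 168.84 → 169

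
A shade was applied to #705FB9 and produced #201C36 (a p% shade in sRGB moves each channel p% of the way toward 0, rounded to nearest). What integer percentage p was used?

71%

#705FB9 is rgb(112, 95, 185); #201C36 is rgb(32, 28, 54).
On the B channel (widest range): 54 ≈ 185 + (p/100)(0 − 185), so p ≈ 100×(54 − 185)/(0 − 185) = -13100/-185 = 70.81.
p = 71 reproduces all three channels after rounding.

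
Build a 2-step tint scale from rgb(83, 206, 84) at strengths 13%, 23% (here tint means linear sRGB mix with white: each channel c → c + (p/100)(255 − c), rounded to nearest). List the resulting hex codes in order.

#69d46a, #7bd97b

13%: (83 + 22.36 = 105.36→105, 206 + 6.37 = 212.37→212, 84 + 22.23 = 106.23→106) → #69d46a
23%: (83 + 39.56 = 122.56→123, 206 + 11.27 = 217.27→217, 84 + 39.33 = 123.33→123) → #7bd97b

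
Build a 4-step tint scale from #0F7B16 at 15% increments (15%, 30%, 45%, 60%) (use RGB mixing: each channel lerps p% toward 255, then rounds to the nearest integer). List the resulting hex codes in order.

#0F7B16 is rgb(15, 123, 22).
15%: (15 + 36 = 51→51, 123 + 19.8 = 142.8→143, 22 + 34.95 = 56.95→57) → #338F39
30%: (15 + 72 = 87→87, 123 + 39.6 = 162.6→163, 22 + 69.9 = 91.9→92) → #57A35C
45%: (15 + 108 = 123→123, 123 + 59.4 = 182.4→182, 22 + 104.85 = 126.85→127) → #7BB67F
60%: (15 + 144 = 159→159, 123 + 79.2 = 202.2→202, 22 + 139.8 = 161.8→162) → #9FCAA2

#338F39, #57A35C, #7BB67F, #9FCAA2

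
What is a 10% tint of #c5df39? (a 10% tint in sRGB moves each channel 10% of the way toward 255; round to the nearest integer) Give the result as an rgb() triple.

#c5df39 is rgb(197, 223, 57).
Lerp each channel 10% toward 255:
  R: 197 + 0.1×(255−197) = 197 + 5.8 = 202.8 → 203
  G: 223 + 3.2 = 226.2 → 226
  B: 57 + 0.1×(255−57) = 57 + 19.8 = 76.8 → 77

rgb(203, 226, 77)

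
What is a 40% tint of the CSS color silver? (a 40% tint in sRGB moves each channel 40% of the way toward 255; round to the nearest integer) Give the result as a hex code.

#D9D9D9

CSS silver is rgb(192, 192, 192).
Per channel, c → c + 0.4(255 − c):
  R: 192 + 0.4×(255−192) = 192 + 25.2 = 217.2 → 217
  G: 192 + 0.4×(255−192) = 192 + 25.2 = 217.2 → 217
  B: 192 + 0.4×(255−192) = 192 + 25.2 = 217.2 → 217
rgb(217, 217, 217) = #D9D9D9.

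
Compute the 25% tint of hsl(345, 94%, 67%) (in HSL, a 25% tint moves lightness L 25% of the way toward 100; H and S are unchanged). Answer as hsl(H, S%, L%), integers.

L moves 25% from 67 toward 100: 67 + 8.25 = 75.25 → 75.
H and S are unchanged.

hsl(345, 94%, 75%)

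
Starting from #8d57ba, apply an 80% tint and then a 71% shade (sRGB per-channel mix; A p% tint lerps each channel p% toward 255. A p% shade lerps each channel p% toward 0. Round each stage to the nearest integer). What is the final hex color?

#434046

#8d57ba is rgb(141, 87, 186).
Per channel, c → c + 0.8(255 − c):
  R: 141 + 0.8×(255−141) = 141 + 91.2 = 232.2 → 232
  G: 87 + 134.4 = 221.4 → 221
  B: 186 + 0.8×(255−186) = 186 + 55.2 = 241.2 → 241
After the tint: rgb(232, 221, 241) = #e8ddf1.
Lerp each channel 71% toward 0:
  R: 232 + 0.71×(0−232) = 232 − 164.72 = 67.28 → 67
  G: 221 + 0.71×(0−221) = 221 − 156.91 = 64.09 → 64
  B: 241 − 171.11 = 69.89 → 70
rgb(67, 64, 70) = #434046.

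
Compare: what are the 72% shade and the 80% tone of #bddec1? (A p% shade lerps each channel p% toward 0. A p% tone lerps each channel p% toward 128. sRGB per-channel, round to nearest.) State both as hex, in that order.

#bddec1 is rgb(189, 222, 193).
72% shade:
  R: 189 − 136.08 = 52.92 → 53
  G: 222 + 0.72×(0−222) = 222 − 159.84 = 62.16 → 62
  B: 193 + 0.72×(0−193) = 193 − 138.96 = 54.04 → 54
  → #353e36
80% tone:
  R: 189 − 48.8 = 140.2 → 140
  G: 222 + 0.8×(128−222) = 222 − 75.2 = 146.8 → 147
  B: 193 − 52 = 141 → 141
  → #8c938d

#353e36, #8c938d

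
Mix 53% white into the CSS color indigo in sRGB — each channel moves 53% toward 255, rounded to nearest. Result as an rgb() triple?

CSS indigo is rgb(75, 0, 130).
A 53% tint moves each channel 53% toward 255:
  R: 75 + 0.53×(255−75) = 75 + 95.4 = 170.4 → 170
  G: 0 + 0.53×(255−0) = 0 + 135.15 = 135.15 → 135
  B: 130 + 0.53×(255−130) = 130 + 66.25 = 196.25 → 196

rgb(170, 135, 196)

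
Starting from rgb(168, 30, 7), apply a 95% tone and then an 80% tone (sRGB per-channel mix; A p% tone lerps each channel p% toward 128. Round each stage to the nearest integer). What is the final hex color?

A 95% tone moves each channel 95% toward 128:
  R: 168 + 0.95×(128−168) = 168 − 38 = 130 → 130
  G: 30 + 93.1 = 123.1 → 123
  B: 7 + 114.95 = 121.95 → 122
After the tone: rgb(130, 123, 122) = #827B7A.
Lerp each channel 80% toward 128:
  R: 130 + 0.8×(128−130) = 130 − 1.6 = 128.4 → 128
  G: 123 + 4 = 127 → 127
  B: 122 + 0.8×(128−122) = 122 + 4.8 = 126.8 → 127
rgb(128, 127, 127) = #807F7F.

#807F7F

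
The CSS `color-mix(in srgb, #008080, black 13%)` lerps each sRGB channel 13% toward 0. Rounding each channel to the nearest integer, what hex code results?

#006F6F

#008080 is rgb(0, 128, 128).
Lerp each channel 13% toward 0:
  R: 0 + 0 = 0 → 0
  G: 128 − 16.64 = 111.36 → 111
  B: 128 + 0.13×(0−128) = 128 − 16.64 = 111.36 → 111
rgb(0, 111, 111) = #006F6F.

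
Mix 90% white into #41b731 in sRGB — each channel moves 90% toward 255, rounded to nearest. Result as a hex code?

#41b731 is rgb(65, 183, 49).
Per channel, c → c + 0.9(255 − c):
  R: 65 + 171 = 236 → 236
  G: 183 + 0.9×(255−183) = 183 + 64.8 = 247.8 → 248
  B: 49 + 0.9×(255−49) = 49 + 185.4 = 234.4 → 234
rgb(236, 248, 234) = #ecf8ea.

#ecf8ea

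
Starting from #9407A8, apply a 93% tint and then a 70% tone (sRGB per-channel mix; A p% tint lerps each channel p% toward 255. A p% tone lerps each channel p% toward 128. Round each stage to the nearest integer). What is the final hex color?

#9407A8 is rgb(148, 7, 168).
Lerp each channel 93% toward 255:
  R: 148 + 99.51 = 247.51 → 248
  G: 7 + 0.93×(255−7) = 7 + 230.64 = 237.64 → 238
  B: 168 + 0.93×(255−168) = 168 + 80.91 = 248.91 → 249
After the tint: rgb(248, 238, 249) = #F8EEF9.
A 70% tone moves each channel 70% toward 128:
  R: 248 − 84 = 164 → 164
  G: 238 − 77 = 161 → 161
  B: 249 + 0.7×(128−249) = 249 − 84.7 = 164.3 → 164
rgb(164, 161, 164) = #A4A1A4.

#A4A1A4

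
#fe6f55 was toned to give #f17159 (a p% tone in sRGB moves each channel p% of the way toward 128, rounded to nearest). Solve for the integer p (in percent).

10%

#fe6f55 is rgb(254, 111, 85); #f17159 is rgb(241, 113, 89).
On the R channel (widest range): 241 ≈ 254 + (p/100)(128 − 254), so p ≈ 100×(241 − 254)/(128 − 254) = -1300/-126 = 10.32.
p = 10 reproduces all three channels after rounding.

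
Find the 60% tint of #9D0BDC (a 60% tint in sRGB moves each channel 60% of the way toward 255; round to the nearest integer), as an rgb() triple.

#9D0BDC is rgb(157, 11, 220).
Lerp each channel 60% toward 255:
  R: 157 + 58.8 = 215.8 → 216
  G: 11 + 0.6×(255−11) = 11 + 146.4 = 157.4 → 157
  B: 220 + 21 = 241 → 241

rgb(216, 157, 241)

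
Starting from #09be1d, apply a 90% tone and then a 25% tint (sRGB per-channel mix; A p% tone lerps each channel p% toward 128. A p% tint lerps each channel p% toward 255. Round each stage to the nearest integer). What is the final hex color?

#09be1d is rgb(9, 190, 29).
Lerp each channel 90% toward 128:
  R: 9 + 0.9×(128−9) = 9 + 107.1 = 116.1 → 116
  G: 190 + 0.9×(128−190) = 190 − 55.8 = 134.2 → 134
  B: 29 + 0.9×(128−29) = 29 + 89.1 = 118.1 → 118
After the tone: rgb(116, 134, 118) = #748676.
Per channel, c → c + 0.25(255 − c):
  R: 116 + 0.25×(255−116) = 116 + 34.75 = 150.75 → 151
  G: 134 + 0.25×(255−134) = 134 + 30.25 = 164.25 → 164
  B: 118 + 34.25 = 152.25 → 152
rgb(151, 164, 152) = #97a498.

#97a498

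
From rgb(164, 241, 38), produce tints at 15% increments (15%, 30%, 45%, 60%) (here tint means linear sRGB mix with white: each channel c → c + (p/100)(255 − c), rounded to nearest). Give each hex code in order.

15%: (164 + 13.65 = 177.65→178, 241 + 2.1 = 243.1→243, 38 + 32.55 = 70.55→71) → #B2F347
30%: (164 + 27.3 = 191.3→191, 241 + 4.2 = 245.2→245, 38 + 65.1 = 103.1→103) → #BFF567
45%: (164 + 40.95 = 204.95→205, 241 + 6.3 = 247.3→247, 38 + 97.65 = 135.65→136) → #CDF788
60%: (164 + 54.6 = 218.6→219, 241 + 8.4 = 249.4→249, 38 + 130.2 = 168.2→168) → #DBF9A8

#B2F347, #BFF567, #CDF788, #DBF9A8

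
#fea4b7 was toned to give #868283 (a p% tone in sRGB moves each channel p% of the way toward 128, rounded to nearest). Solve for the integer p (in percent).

#fea4b7 is rgb(254, 164, 183); #868283 is rgb(134, 130, 131).
On the R channel (widest range): 134 ≈ 254 + (p/100)(128 − 254), so p ≈ 100×(134 − 254)/(128 − 254) = -12000/-126 = 95.24.
p = 95 reproduces all three channels after rounding.

95%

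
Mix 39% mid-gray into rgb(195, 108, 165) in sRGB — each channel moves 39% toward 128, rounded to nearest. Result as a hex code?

#A97497

Per channel, c → c + 0.39(128 − c):
  R: 195 + 0.39×(128−195) = 195 − 26.13 = 168.87 → 169
  G: 108 + 0.39×(128−108) = 108 + 7.8 = 115.8 → 116
  B: 165 + 0.39×(128−165) = 165 − 14.43 = 150.57 → 151
rgb(169, 116, 151) = #A97497.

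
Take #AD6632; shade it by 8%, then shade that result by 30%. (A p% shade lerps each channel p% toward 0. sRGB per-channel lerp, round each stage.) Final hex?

#6F4220

#AD6632 is rgb(173, 102, 50).
Lerp each channel 8% toward 0:
  R: 173 − 13.84 = 159.16 → 159
  G: 102 + 0.08×(0−102) = 102 − 8.16 = 93.84 → 94
  B: 50 + 0.08×(0−50) = 50 − 4 = 46 → 46
After the shade: rgb(159, 94, 46) = #9F5E2E.
Lerp each channel 30% toward 0:
  R: 159 − 47.7 = 111.3 → 111
  G: 94 + 0.3×(0−94) = 94 − 28.2 = 65.8 → 66
  B: 46 + 0.3×(0−46) = 46 − 13.8 = 32.2 → 32
rgb(111, 66, 32) = #6F4220.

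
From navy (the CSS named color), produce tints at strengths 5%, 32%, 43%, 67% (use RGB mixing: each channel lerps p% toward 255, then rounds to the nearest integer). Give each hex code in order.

CSS navy is rgb(0, 0, 128).
5%: (0 + 12.75 = 12.75→13, 0 + 12.75 = 12.75→13, 128 + 6.35 = 134.35→134) → #0D0D86
32%: (0 + 81.6 = 81.6→82, 0 + 81.6 = 81.6→82, 128 + 40.64 = 168.64→169) → #5252A9
43%: (0 + 109.65 = 109.65→110, 0 + 109.65 = 109.65→110, 128 + 54.61 = 182.61→183) → #6E6EB7
67%: (0 + 170.85 = 170.85→171, 0 + 170.85 = 170.85→171, 128 + 85.09 = 213.09→213) → #ABABD5

#0D0D86, #5252A9, #6E6EB7, #ABABD5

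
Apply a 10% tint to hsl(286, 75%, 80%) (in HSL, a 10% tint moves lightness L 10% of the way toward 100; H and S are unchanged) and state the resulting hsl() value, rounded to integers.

hsl(286, 75%, 82%)

L moves 10% from 80 toward 100: 80 + 2 = 82 → 82.
H and S are unchanged.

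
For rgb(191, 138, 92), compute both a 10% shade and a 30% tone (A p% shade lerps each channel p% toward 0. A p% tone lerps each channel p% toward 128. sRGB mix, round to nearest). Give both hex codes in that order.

10% shade:
  R: 191 − 19.1 = 171.9 → 172
  G: 138 + 0.1×(0−138) = 138 − 13.8 = 124.2 → 124
  B: 92 − 9.2 = 82.8 → 83
  → #AC7C53
30% tone:
  R: 191 − 18.9 = 172.1 → 172
  G: 138 + 0.3×(128−138) = 138 − 3 = 135 → 135
  B: 92 + 10.8 = 102.8 → 103
  → #AC8767

#AC7C53, #AC8767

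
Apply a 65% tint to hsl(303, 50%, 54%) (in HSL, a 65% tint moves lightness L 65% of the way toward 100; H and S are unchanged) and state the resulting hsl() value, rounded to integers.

hsl(303, 50%, 84%)

L moves 65% from 54 toward 100: 54 + 29.9 = 83.9 → 84.
H and S are unchanged.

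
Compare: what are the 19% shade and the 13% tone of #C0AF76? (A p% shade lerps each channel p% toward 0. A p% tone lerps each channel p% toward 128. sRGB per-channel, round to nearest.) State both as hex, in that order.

#9C8E60, #B8A977

#C0AF76 is rgb(192, 175, 118).
19% shade:
  R: 192 − 36.48 = 155.52 → 156
  G: 175 − 33.25 = 141.75 → 142
  B: 118 − 22.42 = 95.58 → 96
  → #9C8E60
13% tone:
  R: 192 + 0.13×(128−192) = 192 − 8.32 = 183.68 → 184
  G: 175 − 6.11 = 168.89 → 169
  B: 118 + 1.3 = 119.3 → 119
  → #B8A977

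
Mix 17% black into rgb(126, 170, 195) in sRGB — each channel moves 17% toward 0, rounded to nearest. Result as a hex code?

Per channel, c → c + 0.17(0 − c):
  R: 126 − 21.42 = 104.58 → 105
  G: 170 + 0.17×(0−170) = 170 − 28.9 = 141.1 → 141
  B: 195 + 0.17×(0−195) = 195 − 33.15 = 161.85 → 162
rgb(105, 141, 162) = #698da2.

#698da2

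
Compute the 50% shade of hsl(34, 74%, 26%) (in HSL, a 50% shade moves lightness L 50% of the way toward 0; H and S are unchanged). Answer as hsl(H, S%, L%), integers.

L moves 50% from 26 toward 0: 26 − 13 = 13 → 13.
H and S are unchanged.

hsl(34, 74%, 13%)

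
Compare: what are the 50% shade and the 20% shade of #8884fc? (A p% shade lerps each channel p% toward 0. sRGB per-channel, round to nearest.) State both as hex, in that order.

#44427e, #6d6aca

#8884fc is rgb(136, 132, 252).
50% shade:
  R: 136 + 0.5×(0−136) = 136 − 68 = 68 → 68
  G: 132 − 66 = 66 → 66
  B: 252 + 0.5×(0−252) = 252 − 126 = 126 → 126
  → #44427e
20% shade:
  R: 136 + 0.2×(0−136) = 136 − 27.2 = 108.8 → 109
  G: 132 + 0.2×(0−132) = 132 − 26.4 = 105.6 → 106
  B: 252 + 0.2×(0−252) = 252 − 50.4 = 201.6 → 202
  → #6d6aca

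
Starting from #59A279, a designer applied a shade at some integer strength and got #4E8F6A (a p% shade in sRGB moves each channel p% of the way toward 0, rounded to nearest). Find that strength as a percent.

12%

#59A279 is rgb(89, 162, 121); #4E8F6A is rgb(78, 143, 106).
On the G channel (widest range): 143 ≈ 162 + (p/100)(0 − 162), so p ≈ 100×(143 − 162)/(0 − 162) = -1900/-162 = 11.73.
p = 12 reproduces all three channels after rounding.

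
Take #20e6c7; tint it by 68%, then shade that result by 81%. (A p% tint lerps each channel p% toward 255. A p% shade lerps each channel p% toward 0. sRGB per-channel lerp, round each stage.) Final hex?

#20e6c7 is rgb(32, 230, 199).
A 68% tint moves each channel 68% toward 255:
  R: 32 + 151.64 = 183.64 → 184
  G: 230 + 17 = 247 → 247
  B: 199 + 0.68×(255−199) = 199 + 38.08 = 237.08 → 237
After the tint: rgb(184, 247, 237) = #b8f7ed.
An 81% shade moves each channel 81% toward 0:
  R: 184 − 149.04 = 34.96 → 35
  G: 247 + 0.81×(0−247) = 247 − 200.07 = 46.93 → 47
  B: 237 + 0.81×(0−237) = 237 − 191.97 = 45.03 → 45
rgb(35, 47, 45) = #232f2d.

#232f2d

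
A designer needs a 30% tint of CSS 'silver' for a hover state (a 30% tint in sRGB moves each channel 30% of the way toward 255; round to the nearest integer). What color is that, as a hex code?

#d3d3d3

CSS silver is rgb(192, 192, 192).
Lerp each channel 30% toward 255:
  R: 192 + 0.3×(255−192) = 192 + 18.9 = 210.9 → 211
  G: 192 + 0.3×(255−192) = 192 + 18.9 = 210.9 → 211
  B: 192 + 18.9 = 210.9 → 211
rgb(211, 211, 211) = #d3d3d3.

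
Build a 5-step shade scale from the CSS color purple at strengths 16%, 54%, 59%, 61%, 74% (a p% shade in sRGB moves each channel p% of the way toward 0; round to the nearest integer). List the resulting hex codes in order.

CSS purple is rgb(128, 0, 128).
16%: (128 − 20.48 = 107.52→108, 0→0, 128 − 20.48 = 107.52→108) → #6c006c
54%: (128 − 69.12 = 58.88→59, 0→0, 128 − 69.12 = 58.88→59) → #3b003b
59%: (128 − 75.52 = 52.48→52, 0→0, 128 − 75.52 = 52.48→52) → #340034
61%: (128 − 78.08 = 49.92→50, 0→0, 128 − 78.08 = 49.92→50) → #320032
74%: (128 − 94.72 = 33.28→33, 0→0, 128 − 94.72 = 33.28→33) → #210021

#6c006c, #3b003b, #340034, #320032, #210021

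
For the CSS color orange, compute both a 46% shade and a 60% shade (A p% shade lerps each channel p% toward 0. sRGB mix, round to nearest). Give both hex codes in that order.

CSS orange is rgb(255, 165, 0).
46% shade:
  R: 255 + 0.46×(0−255) = 255 − 117.3 = 137.7 → 138
  G: 165 + 0.46×(0−165) = 165 − 75.9 = 89.1 → 89
  B: 0 + 0 = 0 → 0
  → #8A5900
60% shade:
  R: 255 − 153 = 102 → 102
  G: 165 − 99 = 66 → 66
  B: 0 + 0 = 0 → 0
  → #664200

#8A5900, #664200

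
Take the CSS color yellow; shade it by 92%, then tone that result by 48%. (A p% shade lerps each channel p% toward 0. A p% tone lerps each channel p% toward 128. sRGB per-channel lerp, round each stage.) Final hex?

CSS yellow is rgb(255, 255, 0).
A 92% shade moves each channel 92% toward 0:
  R: 255 − 234.6 = 20.4 → 20
  G: 255 + 0.92×(0−255) = 255 − 234.6 = 20.4 → 20
  B: 0 + 0 = 0 → 0
After the shade: rgb(20, 20, 0) = #141400.
Lerp each channel 48% toward 128:
  R: 20 + 0.48×(128−20) = 20 + 51.84 = 71.84 → 72
  G: 20 + 51.84 = 71.84 → 72
  B: 0 + 0.48×(128−0) = 0 + 61.44 = 61.44 → 61
rgb(72, 72, 61) = #48483d.

#48483d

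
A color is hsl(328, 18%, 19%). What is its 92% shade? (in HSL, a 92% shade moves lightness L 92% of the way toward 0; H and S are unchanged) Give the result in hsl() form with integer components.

hsl(328, 18%, 2%)

L moves 92% from 19 toward 0: 19 − 17.48 = 1.52 → 2.
H and S are unchanged.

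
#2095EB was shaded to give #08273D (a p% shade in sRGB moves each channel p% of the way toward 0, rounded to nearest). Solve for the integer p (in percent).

74%

#2095EB is rgb(32, 149, 235); #08273D is rgb(8, 39, 61).
On the B channel (widest range): 61 ≈ 235 + (p/100)(0 − 235), so p ≈ 100×(61 − 235)/(0 − 235) = -17400/-235 = 74.04.
p = 74 reproduces all three channels after rounding.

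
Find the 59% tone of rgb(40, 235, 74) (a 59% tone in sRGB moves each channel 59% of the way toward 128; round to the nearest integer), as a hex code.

#5CAC6A

Per channel, c → c + 0.59(128 − c):
  R: 40 + 51.92 = 91.92 → 92
  G: 235 − 63.13 = 171.87 → 172
  B: 74 + 0.59×(128−74) = 74 + 31.86 = 105.86 → 106
rgb(92, 172, 106) = #5CAC6A.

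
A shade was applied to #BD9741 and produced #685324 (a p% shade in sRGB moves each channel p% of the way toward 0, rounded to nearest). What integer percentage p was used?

45%

#BD9741 is rgb(189, 151, 65); #685324 is rgb(104, 83, 36).
On the R channel (widest range): 104 ≈ 189 + (p/100)(0 − 189), so p ≈ 100×(104 − 189)/(0 − 189) = -8500/-189 = 44.97.
p = 45 reproduces all three channels after rounding.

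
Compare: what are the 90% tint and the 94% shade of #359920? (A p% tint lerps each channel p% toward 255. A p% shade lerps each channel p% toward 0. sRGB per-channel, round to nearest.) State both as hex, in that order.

#ebf5e9, #030902

#359920 is rgb(53, 153, 32).
90% tint:
  R: 53 + 0.9×(255−53) = 53 + 181.8 = 234.8 → 235
  G: 153 + 91.8 = 244.8 → 245
  B: 32 + 200.7 = 232.7 → 233
  → #ebf5e9
94% shade:
  R: 53 + 0.94×(0−53) = 53 − 49.82 = 3.18 → 3
  G: 153 − 143.82 = 9.18 → 9
  B: 32 − 30.08 = 1.92 → 2
  → #030902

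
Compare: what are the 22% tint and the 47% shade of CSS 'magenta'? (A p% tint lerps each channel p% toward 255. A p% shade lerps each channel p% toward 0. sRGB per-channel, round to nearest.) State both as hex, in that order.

#ff38ff, #870087

CSS magenta is rgb(255, 0, 255).
22% tint:
  R: 255 + 0.22×(255−255) = 255 + 0 = 255 → 255
  G: 0 + 0.22×(255−0) = 0 + 56.1 = 56.1 → 56
  B: 255 + 0 = 255 → 255
  → #ff38ff
47% shade:
  R: 255 + 0.47×(0−255) = 255 − 119.85 = 135.15 → 135
  G: 0 + 0.47×(0−0) = 0 + 0 = 0 → 0
  B: 255 − 119.85 = 135.15 → 135
  → #870087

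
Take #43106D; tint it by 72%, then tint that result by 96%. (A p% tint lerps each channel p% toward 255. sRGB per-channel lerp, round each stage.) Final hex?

#FDFCFD

#43106D is rgb(67, 16, 109).
Per channel, c → c + 0.72(255 − c):
  R: 67 + 135.36 = 202.36 → 202
  G: 16 + 172.08 = 188.08 → 188
  B: 109 + 0.72×(255−109) = 109 + 105.12 = 214.12 → 214
After the tint: rgb(202, 188, 214) = #CABCD6.
A 96% tint moves each channel 96% toward 255:
  R: 202 + 50.88 = 252.88 → 253
  G: 188 + 64.32 = 252.32 → 252
  B: 214 + 0.96×(255−214) = 214 + 39.36 = 253.36 → 253
rgb(253, 252, 253) = #FDFCFD.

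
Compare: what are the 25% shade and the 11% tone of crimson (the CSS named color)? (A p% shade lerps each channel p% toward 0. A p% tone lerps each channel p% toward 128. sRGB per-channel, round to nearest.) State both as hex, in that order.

CSS crimson is rgb(220, 20, 60).
25% shade:
  R: 220 + 0.25×(0−220) = 220 − 55 = 165 → 165
  G: 20 + 0.25×(0−20) = 20 − 5 = 15 → 15
  B: 60 + 0.25×(0−60) = 60 − 15 = 45 → 45
  → #A50F2D
11% tone:
  R: 220 − 10.12 = 209.88 → 210
  G: 20 + 0.11×(128−20) = 20 + 11.88 = 31.88 → 32
  B: 60 + 0.11×(128−60) = 60 + 7.48 = 67.48 → 67
  → #D22043

#A50F2D, #D22043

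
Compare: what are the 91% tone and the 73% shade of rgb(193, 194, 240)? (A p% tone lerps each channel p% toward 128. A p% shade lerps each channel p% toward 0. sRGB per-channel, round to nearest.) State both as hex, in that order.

#86868A, #343441

91% tone:
  R: 193 − 59.15 = 133.85 → 134
  G: 194 + 0.91×(128−194) = 194 − 60.06 = 133.94 → 134
  B: 240 − 101.92 = 138.08 → 138
  → #86868A
73% shade:
  R: 193 + 0.73×(0−193) = 193 − 140.89 = 52.11 → 52
  G: 194 − 141.62 = 52.38 → 52
  B: 240 − 175.2 = 64.8 → 65
  → #343441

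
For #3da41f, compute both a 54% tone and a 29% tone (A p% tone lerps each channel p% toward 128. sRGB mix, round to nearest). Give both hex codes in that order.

#619153, #509a3b

#3da41f is rgb(61, 164, 31).
54% tone:
  R: 61 + 0.54×(128−61) = 61 + 36.18 = 97.18 → 97
  G: 164 + 0.54×(128−164) = 164 − 19.44 = 144.56 → 145
  B: 31 + 52.38 = 83.38 → 83
  → #619153
29% tone:
  R: 61 + 0.29×(128−61) = 61 + 19.43 = 80.43 → 80
  G: 164 + 0.29×(128−164) = 164 − 10.44 = 153.56 → 154
  B: 31 + 0.29×(128−31) = 31 + 28.13 = 59.13 → 59
  → #509a3b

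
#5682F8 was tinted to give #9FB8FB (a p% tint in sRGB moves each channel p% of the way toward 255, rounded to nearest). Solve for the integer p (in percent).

43%

#5682F8 is rgb(86, 130, 248); #9FB8FB is rgb(159, 184, 251).
On the R channel (widest range): 159 ≈ 86 + (p/100)(255 − 86), so p ≈ 100×(159 − 86)/(255 − 86) = 7300/169 = 43.20.
p = 43 reproduces all three channels after rounding.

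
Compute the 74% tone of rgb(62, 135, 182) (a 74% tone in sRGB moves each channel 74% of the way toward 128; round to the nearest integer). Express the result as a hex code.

#6F828E

Per channel, c → c + 0.74(128 − c):
  R: 62 + 48.84 = 110.84 → 111
  G: 135 + 0.74×(128−135) = 135 − 5.18 = 129.82 → 130
  B: 182 − 39.96 = 142.04 → 142
rgb(111, 130, 142) = #6F828E.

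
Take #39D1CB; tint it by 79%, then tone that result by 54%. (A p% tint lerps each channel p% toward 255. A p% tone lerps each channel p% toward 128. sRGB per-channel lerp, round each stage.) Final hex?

#A7B6B5

#39D1CB is rgb(57, 209, 203).
Lerp each channel 79% toward 255:
  R: 57 + 0.79×(255−57) = 57 + 156.42 = 213.42 → 213
  G: 209 + 0.79×(255−209) = 209 + 36.34 = 245.34 → 245
  B: 203 + 41.08 = 244.08 → 244
After the tint: rgb(213, 245, 244) = #D5F5F4.
Per channel, c → c + 0.54(128 − c):
  R: 213 − 45.9 = 167.1 → 167
  G: 245 + 0.54×(128−245) = 245 − 63.18 = 181.82 → 182
  B: 244 − 62.64 = 181.36 → 181
rgb(167, 182, 181) = #A7B6B5.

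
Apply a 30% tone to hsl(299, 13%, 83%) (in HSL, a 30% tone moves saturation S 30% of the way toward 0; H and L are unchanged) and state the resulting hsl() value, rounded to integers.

S moves 30% from 13 toward 0: 13 − 3.9 = 9.1 → 9.
H and L are unchanged.

hsl(299, 9%, 83%)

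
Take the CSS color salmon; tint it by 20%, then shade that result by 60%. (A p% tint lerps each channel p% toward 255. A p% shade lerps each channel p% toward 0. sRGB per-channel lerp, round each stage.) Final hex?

CSS salmon is rgb(250, 128, 114).
A 20% tint moves each channel 20% toward 255:
  R: 250 + 0.2×(255−250) = 250 + 1 = 251 → 251
  G: 128 + 25.4 = 153.4 → 153
  B: 114 + 28.2 = 142.2 → 142
After the tint: rgb(251, 153, 142) = #FB998E.
A 60% shade moves each channel 60% toward 0:
  R: 251 + 0.6×(0−251) = 251 − 150.6 = 100.4 → 100
  G: 153 + 0.6×(0−153) = 153 − 91.8 = 61.2 → 61
  B: 142 − 85.2 = 56.8 → 57
rgb(100, 61, 57) = #643D39.

#643D39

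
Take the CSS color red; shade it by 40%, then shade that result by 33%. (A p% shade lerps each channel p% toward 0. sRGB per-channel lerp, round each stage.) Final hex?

CSS red is rgb(255, 0, 0).
Lerp each channel 40% toward 0:
  R: 255 + 0.4×(0−255) = 255 − 102 = 153 → 153
  G: 0 + 0.4×(0−0) = 0 + 0 = 0 → 0
  B: 0 + 0.4×(0−0) = 0 + 0 = 0 → 0
After the shade: rgb(153, 0, 0) = #990000.
Lerp each channel 33% toward 0:
  R: 153 − 50.49 = 102.51 → 103
  G: 0 + 0 = 0 → 0
  B: 0 + 0 = 0 → 0
rgb(103, 0, 0) = #670000.

#670000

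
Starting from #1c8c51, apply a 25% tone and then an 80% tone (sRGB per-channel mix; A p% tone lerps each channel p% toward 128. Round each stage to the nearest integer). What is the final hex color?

#718279

#1c8c51 is rgb(28, 140, 81).
A 25% tone moves each channel 25% toward 128:
  R: 28 + 25 = 53 → 53
  G: 140 − 3 = 137 → 137
  B: 81 + 0.25×(128−81) = 81 + 11.75 = 92.75 → 93
After the tone: rgb(53, 137, 93) = #35895d.
An 80% tone moves each channel 80% toward 128:
  R: 53 + 60 = 113 → 113
  G: 137 + 0.8×(128−137) = 137 − 7.2 = 129.8 → 130
  B: 93 + 28 = 121 → 121
rgb(113, 130, 121) = #718279.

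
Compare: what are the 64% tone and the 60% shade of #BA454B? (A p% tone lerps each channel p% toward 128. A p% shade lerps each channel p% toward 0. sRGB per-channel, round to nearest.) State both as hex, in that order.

#956B6D, #4A1C1E

#BA454B is rgb(186, 69, 75).
64% tone:
  R: 186 + 0.64×(128−186) = 186 − 37.12 = 148.88 → 149
  G: 69 + 0.64×(128−69) = 69 + 37.76 = 106.76 → 107
  B: 75 + 33.92 = 108.92 → 109
  → #956B6D
60% shade:
  R: 186 − 111.6 = 74.4 → 74
  G: 69 + 0.6×(0−69) = 69 − 41.4 = 27.6 → 28
  B: 75 + 0.6×(0−75) = 75 − 45 = 30 → 30
  → #4A1C1E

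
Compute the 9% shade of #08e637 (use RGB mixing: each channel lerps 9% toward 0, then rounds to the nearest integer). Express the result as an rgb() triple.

#08e637 is rgb(8, 230, 55).
Lerp each channel 9% toward 0:
  R: 8 + 0.09×(0−8) = 8 − 0.72 = 7.28 → 7
  G: 230 − 20.7 = 209.3 → 209
  B: 55 + 0.09×(0−55) = 55 − 4.95 = 50.05 → 50

rgb(7, 209, 50)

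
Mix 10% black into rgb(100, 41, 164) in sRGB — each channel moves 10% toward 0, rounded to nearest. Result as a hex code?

#5a2594

A 10% shade moves each channel 10% toward 0:
  R: 100 + 0.1×(0−100) = 100 − 10 = 90 → 90
  G: 41 + 0.1×(0−41) = 41 − 4.1 = 36.9 → 37
  B: 164 + 0.1×(0−164) = 164 − 16.4 = 147.6 → 148
rgb(90, 37, 148) = #5a2594.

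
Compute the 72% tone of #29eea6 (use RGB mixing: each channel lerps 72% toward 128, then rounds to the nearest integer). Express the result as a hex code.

#689f8b

#29eea6 is rgb(41, 238, 166).
A 72% tone moves each channel 72% toward 128:
  R: 41 + 0.72×(128−41) = 41 + 62.64 = 103.64 → 104
  G: 238 + 0.72×(128−238) = 238 − 79.2 = 158.8 → 159
  B: 166 + 0.72×(128−166) = 166 − 27.36 = 138.64 → 139
rgb(104, 159, 139) = #689f8b.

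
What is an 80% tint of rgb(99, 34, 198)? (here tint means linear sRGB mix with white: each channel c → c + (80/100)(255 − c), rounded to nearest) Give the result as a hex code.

#e0d3f4

Per channel, c → c + 0.8(255 − c):
  R: 99 + 124.8 = 223.8 → 224
  G: 34 + 0.8×(255−34) = 34 + 176.8 = 210.8 → 211
  B: 198 + 0.8×(255−198) = 198 + 45.6 = 243.6 → 244
rgb(224, 211, 244) = #e0d3f4.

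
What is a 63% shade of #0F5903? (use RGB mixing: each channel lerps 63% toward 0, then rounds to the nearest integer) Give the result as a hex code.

#062101

#0F5903 is rgb(15, 89, 3).
Lerp each channel 63% toward 0:
  R: 15 + 0.63×(0−15) = 15 − 9.45 = 5.55 → 6
  G: 89 + 0.63×(0−89) = 89 − 56.07 = 32.93 → 33
  B: 3 + 0.63×(0−3) = 3 − 1.89 = 1.11 → 1
rgb(6, 33, 1) = #062101.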